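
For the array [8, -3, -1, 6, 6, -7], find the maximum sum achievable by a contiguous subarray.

Using Kadane's algorithm on [8, -3, -1, 6, 6, -7]:

Scanning through the array:
Position 1 (value -3): max_ending_here = 5, max_so_far = 8
Position 2 (value -1): max_ending_here = 4, max_so_far = 8
Position 3 (value 6): max_ending_here = 10, max_so_far = 10
Position 4 (value 6): max_ending_here = 16, max_so_far = 16
Position 5 (value -7): max_ending_here = 9, max_so_far = 16

Maximum subarray: [8, -3, -1, 6, 6]
Maximum sum: 16

The maximum subarray is [8, -3, -1, 6, 6] with sum 16. This subarray runs from index 0 to index 4.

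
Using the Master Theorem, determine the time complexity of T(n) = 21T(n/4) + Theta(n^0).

Master Theorem for T(n) = 21T(n/4) + O(n^0):

a = 21, b = 4, c = 0
log_b(a) = log_4(21) = 2.1962

Case 1: c = 0 < log_4(21) = 2.1962
T(n) = O(n^(log_4 21))

For T(n) = 21T(n/4) + O(n^0): log_4(21) = 2.1962. This is Case 1 of the Master Theorem (c < log_b(a), work dominated by leaves), giving O(n^(log_4 21)).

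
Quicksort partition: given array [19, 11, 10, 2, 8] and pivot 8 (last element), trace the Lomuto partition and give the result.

Lomuto partition with pivot = 8:

Initial array: [19, 11, 10, 2, 8]

arr[0]=19 > 8: no swap
arr[1]=11 > 8: no swap
arr[2]=10 > 8: no swap
arr[3]=2 <= 8: swap with position 0, array becomes [2, 11, 10, 19, 8]

Place pivot at position 1: [2, 8, 10, 19, 11]
Pivot position: 1

After partitioning with pivot 8, the array becomes [2, 8, 10, 19, 11]. The pivot is placed at index 1. All elements to the left of the pivot are <= 8, and all elements to the right are > 8.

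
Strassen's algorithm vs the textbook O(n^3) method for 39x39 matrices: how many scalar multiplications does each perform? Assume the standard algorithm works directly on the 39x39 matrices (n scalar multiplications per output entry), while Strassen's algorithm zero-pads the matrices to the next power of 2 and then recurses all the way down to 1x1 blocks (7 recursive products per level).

Matrix multiplication for 39x39 matrices:

Strassen's algorithm requires power-of-2 dimensions. Pad 39x39 to 64x64 (next power of 2).

Standard algorithm: 39^3 = 59319 multiplications
Strassen's algorithm: 7^(log2(64)) = 7^6 = 117649 multiplications
Difference: 59319 - 117649 = -58330 (Strassen uses MORE here due to padding overhead — for small or just-over-power-of-2 n, padding can outweigh the per-level savings)

Standard: 59319 multiplications (39^3). Strassen: 117649 multiplications (7^6, after padding to 64x64). Strassen reduces 8 recursive multiplications to 7 at each level.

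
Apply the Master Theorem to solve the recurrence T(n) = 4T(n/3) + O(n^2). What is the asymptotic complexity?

Master Theorem for T(n) = 4T(n/3) + O(n^2):

a = 4, b = 3, c = 2
log_b(a) = log_3(4) = 1.2619

Case 3: c = 2 > log_3(4) = 1.2619
T(n) = O(n^2) = O(n^2)

For T(n) = 4T(n/3) + O(n^2): log_3(4) = 1.2619. This is Case 3 of the Master Theorem (c > log_b(a), work dominated by root), giving O(n^2).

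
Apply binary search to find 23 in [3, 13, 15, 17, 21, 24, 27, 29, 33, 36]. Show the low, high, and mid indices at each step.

Binary search for 23 in [3, 13, 15, 17, 21, 24, 27, 29, 33, 36]:

lo=0, hi=9, mid=4, arr[mid]=21 -> 21 < 23, search right half
lo=5, hi=9, mid=7, arr[mid]=29 -> 29 > 23, search left half
lo=5, hi=6, mid=5, arr[mid]=24 -> 24 > 23, search left half
lo=5 > hi=4, target 23 not found

Binary search determines that 23 is not in the array after 3 comparisons. The search space was exhausted without finding the target.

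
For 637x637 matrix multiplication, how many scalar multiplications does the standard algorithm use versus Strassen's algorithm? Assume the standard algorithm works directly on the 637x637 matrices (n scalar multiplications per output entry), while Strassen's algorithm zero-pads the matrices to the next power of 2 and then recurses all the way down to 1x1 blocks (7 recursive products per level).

Matrix multiplication for 637x637 matrices:

Strassen's algorithm requires power-of-2 dimensions. Pad 637x637 to 1024x1024 (next power of 2).

Standard algorithm: 637^3 = 258474853 multiplications
Strassen's algorithm: 7^(log2(1024)) = 7^10 = 282475249 multiplications
Difference: 258474853 - 282475249 = -24000396 (Strassen uses MORE here due to padding overhead — for small or just-over-power-of-2 n, padding can outweigh the per-level savings)

Standard: 258474853 multiplications (637^3). Strassen: 282475249 multiplications (7^10, after padding to 1024x1024). Strassen reduces 8 recursive multiplications to 7 at each level.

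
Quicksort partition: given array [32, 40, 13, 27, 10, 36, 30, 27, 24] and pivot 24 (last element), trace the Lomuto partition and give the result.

Lomuto partition with pivot = 24:

Initial array: [32, 40, 13, 27, 10, 36, 30, 27, 24]

arr[0]=32 > 24: no swap
arr[1]=40 > 24: no swap
arr[2]=13 <= 24: swap with position 0, array becomes [13, 40, 32, 27, 10, 36, 30, 27, 24]
arr[3]=27 > 24: no swap
arr[4]=10 <= 24: swap with position 1, array becomes [13, 10, 32, 27, 40, 36, 30, 27, 24]
arr[5]=36 > 24: no swap
arr[6]=30 > 24: no swap
arr[7]=27 > 24: no swap

Place pivot at position 2: [13, 10, 24, 27, 40, 36, 30, 27, 32]
Pivot position: 2

After partitioning with pivot 24, the array becomes [13, 10, 24, 27, 40, 36, 30, 27, 32]. The pivot is placed at index 2. All elements to the left of the pivot are <= 24, and all elements to the right are > 24.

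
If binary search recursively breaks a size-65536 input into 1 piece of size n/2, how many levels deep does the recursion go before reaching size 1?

For divide and conquer with division factor 2:

Problem sizes at each level:
Level 0: 65536
Level 1: 32768
Level 2: 16384
Level 3: 8192
Level 4: 4096
Level 5: 2048
Level 6: 1024
Level 7: 512
Level 8: 256
Level 9: 128
Level 10: 64
Level 11: 32
Level 12: 16
Level 13: 8
Level 14: 4
Level 15: 2
Level 16: 1

The root is level 0 and the size-1 base case is level 16 (the tree spans levels 0 through 16, i.e. 17 levels counting the root), so the depth is the number of divisions: log_2(65536) = 16

The recursion tree depth is log_2(65536) = 16. At each level, the problem size is divided by 2, so it takes 16 divisions to reduce to a base case of size 1. The algorithm makes 1 recursive call at each level.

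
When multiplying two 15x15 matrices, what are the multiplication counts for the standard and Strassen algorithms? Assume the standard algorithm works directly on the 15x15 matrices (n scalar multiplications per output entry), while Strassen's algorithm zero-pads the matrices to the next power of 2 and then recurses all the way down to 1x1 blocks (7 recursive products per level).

Matrix multiplication for 15x15 matrices:

Strassen's algorithm requires power-of-2 dimensions. Pad 15x15 to 16x16 (next power of 2).

Standard algorithm: 15^3 = 3375 multiplications
Strassen's algorithm: 7^(log2(16)) = 7^4 = 2401 multiplications
Savings: 3375 - 2401 = 974 multiplications

Standard: 3375 multiplications (15^3). Strassen: 2401 multiplications (7^4, after padding to 16x16). Strassen reduces 8 recursive multiplications to 7 at each level.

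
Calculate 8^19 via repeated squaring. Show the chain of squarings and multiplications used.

Computing 8^19 by squaring (build up from 8^1; each line after the first costs one multiplication):

8^1 = 8
8^2 = (8^1)^2 = 8^2 = 64
8^4 = (8^2)^2 = 64^2 = 4096
8^8 = (8^4)^2 = 4096^2 = 16777216
8^9 = 8 * 8^8 = 8 * 16777216 = 134217728
8^18 = (8^9)^2 = 134217728^2 = 18014398509481984
8^19 = 8 * 8^18 = 8 * 18014398509481984 = 144115188075855872

Result: 144115188075855872
Multiplications needed: 6 (6 lines after 8^1)

8^19 = 144115188075855872. Using exponentiation by squaring, this requires 6 multiplications. The key idea: if the exponent is even, square the half-power; if odd, multiply by the base once.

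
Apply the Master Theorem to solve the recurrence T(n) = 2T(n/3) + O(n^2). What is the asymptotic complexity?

Master Theorem for T(n) = 2T(n/3) + O(n^2):

a = 2, b = 3, c = 2
log_b(a) = log_3(2) = 0.6309

Case 3: c = 2 > log_3(2) = 0.6309
T(n) = O(n^2) = O(n^2)

For T(n) = 2T(n/3) + O(n^2): log_3(2) = 0.6309. This is Case 3 of the Master Theorem (c > log_b(a), work dominated by root), giving O(n^2).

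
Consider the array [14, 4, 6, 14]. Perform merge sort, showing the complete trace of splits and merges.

Merge sort trace:

Split: [14, 4, 6, 14] -> [14, 4] and [6, 14]
  Split: [14, 4] -> [14] and [4]
  Merge: [14] + [4] -> [4, 14]
  Split: [6, 14] -> [6] and [14]
  Merge: [6] + [14] -> [6, 14]
Merge: [4, 14] + [6, 14] -> [4, 6, 14, 14]

Final sorted array: [4, 6, 14, 14]

The merge sort proceeds by recursively splitting the array and merging sorted halves.
After all merges, the sorted array is [4, 6, 14, 14].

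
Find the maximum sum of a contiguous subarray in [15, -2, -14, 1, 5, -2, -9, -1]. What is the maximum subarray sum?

Using Kadane's algorithm on [15, -2, -14, 1, 5, -2, -9, -1]:

Scanning through the array:
Position 1 (value -2): max_ending_here = 13, max_so_far = 15
Position 2 (value -14): max_ending_here = -1, max_so_far = 15
Position 3 (value 1): max_ending_here = 1, max_so_far = 15
Position 4 (value 5): max_ending_here = 6, max_so_far = 15
Position 5 (value -2): max_ending_here = 4, max_so_far = 15
Position 6 (value -9): max_ending_here = -5, max_so_far = 15
Position 7 (value -1): max_ending_here = -1, max_so_far = 15

Maximum subarray: [15]
Maximum sum: 15

The maximum subarray is [15] with sum 15. This subarray runs from index 0 to index 0.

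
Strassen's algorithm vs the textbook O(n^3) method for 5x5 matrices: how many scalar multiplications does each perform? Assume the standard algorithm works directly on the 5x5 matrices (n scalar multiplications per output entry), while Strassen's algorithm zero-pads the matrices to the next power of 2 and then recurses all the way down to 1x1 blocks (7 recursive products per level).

Matrix multiplication for 5x5 matrices:

Strassen's algorithm requires power-of-2 dimensions. Pad 5x5 to 8x8 (next power of 2).

Standard algorithm: 5^3 = 125 multiplications
Strassen's algorithm: 7^(log2(8)) = 7^3 = 343 multiplications
Difference: 125 - 343 = -218 (Strassen uses MORE here due to padding overhead — for small or just-over-power-of-2 n, padding can outweigh the per-level savings)

Standard: 125 multiplications (5^3). Strassen: 343 multiplications (7^3, after padding to 8x8). Strassen reduces 8 recursive multiplications to 7 at each level.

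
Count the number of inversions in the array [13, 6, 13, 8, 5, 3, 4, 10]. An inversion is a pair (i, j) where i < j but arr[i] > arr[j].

Finding inversions in [13, 6, 13, 8, 5, 3, 4, 10]:

(0, 1): arr[0]=13 > arr[1]=6
(0, 3): arr[0]=13 > arr[3]=8
(0, 4): arr[0]=13 > arr[4]=5
(0, 5): arr[0]=13 > arr[5]=3
(0, 6): arr[0]=13 > arr[6]=4
(0, 7): arr[0]=13 > arr[7]=10
(1, 4): arr[1]=6 > arr[4]=5
(1, 5): arr[1]=6 > arr[5]=3
(1, 6): arr[1]=6 > arr[6]=4
(2, 3): arr[2]=13 > arr[3]=8
(2, 4): arr[2]=13 > arr[4]=5
(2, 5): arr[2]=13 > arr[5]=3
(2, 6): arr[2]=13 > arr[6]=4
(2, 7): arr[2]=13 > arr[7]=10
(3, 4): arr[3]=8 > arr[4]=5
(3, 5): arr[3]=8 > arr[5]=3
(3, 6): arr[3]=8 > arr[6]=4
(4, 5): arr[4]=5 > arr[5]=3
(4, 6): arr[4]=5 > arr[6]=4

Total inversions: 19

The array has 19 inversion(s): (0,1), (0,3), (0,4), (0,5), (0,6), (0,7), (1,4), (1,5), (1,6), (2,3), (2,4), (2,5), (2,6), (2,7), (3,4), (3,5), (3,6), (4,5), (4,6). Each pair (i,j) satisfies i < j and arr[i] > arr[j].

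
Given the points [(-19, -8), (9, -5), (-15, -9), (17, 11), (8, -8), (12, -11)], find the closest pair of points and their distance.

Computing all pairwise distances among 6 points:

d((-19, -8), (9, -5)) = 28.1603
d((-19, -8), (-15, -9)) = 4.1231
d((-19, -8), (17, 11)) = 40.7063
d((-19, -8), (8, -8)) = 27.0
d((-19, -8), (12, -11)) = 31.1448
d((9, -5), (-15, -9)) = 24.3311
d((9, -5), (17, 11)) = 17.8885
d((9, -5), (8, -8)) = 3.1623 <-- minimum
d((9, -5), (12, -11)) = 6.7082
d((-15, -9), (17, 11)) = 37.7359
d((-15, -9), (8, -8)) = 23.0217
d((-15, -9), (12, -11)) = 27.074
d((17, 11), (8, -8)) = 21.0238
d((17, 11), (12, -11)) = 22.561
d((8, -8), (12, -11)) = 5.0

Closest pair: (9, -5) and (8, -8) with distance 3.1623

The closest pair is (9, -5) and (8, -8) with Euclidean distance 3.1623. For 6 points, brute-force pairwise comparison is shown above. For large n, the divide-and-conquer algorithm (sort by x, recurse on halves, check the dividing strip) achieves O(n log n).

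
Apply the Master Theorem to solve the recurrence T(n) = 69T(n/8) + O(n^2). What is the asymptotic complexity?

Master Theorem for T(n) = 69T(n/8) + O(n^2):

a = 69, b = 8, c = 2
log_b(a) = log_8(69) = 2.0362

Case 1: c = 2 < log_8(69) = 2.0362
T(n) = O(n^(log_8 69))

For T(n) = 69T(n/8) + O(n^2): log_8(69) = 2.0362. This is Case 1 of the Master Theorem (c < log_b(a), work dominated by leaves), giving O(n^(log_8 69)).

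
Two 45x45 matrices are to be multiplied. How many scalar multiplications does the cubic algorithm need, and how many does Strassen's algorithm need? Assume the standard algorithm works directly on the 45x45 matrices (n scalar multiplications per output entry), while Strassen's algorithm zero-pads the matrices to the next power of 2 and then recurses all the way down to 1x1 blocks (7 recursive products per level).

Matrix multiplication for 45x45 matrices:

Strassen's algorithm requires power-of-2 dimensions. Pad 45x45 to 64x64 (next power of 2).

Standard algorithm: 45^3 = 91125 multiplications
Strassen's algorithm: 7^(log2(64)) = 7^6 = 117649 multiplications
Difference: 91125 - 117649 = -26524 (Strassen uses MORE here due to padding overhead — for small or just-over-power-of-2 n, padding can outweigh the per-level savings)

Standard: 91125 multiplications (45^3). Strassen: 117649 multiplications (7^6, after padding to 64x64). Strassen reduces 8 recursive multiplications to 7 at each level.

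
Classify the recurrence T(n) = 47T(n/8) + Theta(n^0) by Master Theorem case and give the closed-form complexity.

Master Theorem for T(n) = 47T(n/8) + O(n^0):

a = 47, b = 8, c = 0
log_b(a) = log_8(47) = 1.8515

Case 1: c = 0 < log_8(47) = 1.8515
T(n) = O(n^(log_8 47))

For T(n) = 47T(n/8) + O(n^0): log_8(47) = 1.8515. This is Case 1 of the Master Theorem (c < log_b(a), work dominated by leaves), giving O(n^(log_8 47)).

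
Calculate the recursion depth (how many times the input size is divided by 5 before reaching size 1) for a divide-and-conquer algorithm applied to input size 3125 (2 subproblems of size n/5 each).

For divide and conquer with division factor 5:

Problem sizes at each level:
Level 0: 3125
Level 1: 625
Level 2: 125
Level 3: 25
Level 4: 5
Level 5: 1

The root is level 0 and the size-1 base case is level 5 (the tree spans levels 0 through 5, i.e. 6 levels counting the root), so the depth is the number of divisions: log_5(3125) = 5

The recursion tree depth is log_5(3125) = 5. At each level, the problem size is divided by 5, so it takes 5 divisions to reduce to a base case of size 1. The algorithm makes 2 recursive calls at each level.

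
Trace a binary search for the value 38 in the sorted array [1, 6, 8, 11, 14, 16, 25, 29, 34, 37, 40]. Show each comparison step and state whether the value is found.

Binary search for 38 in [1, 6, 8, 11, 14, 16, 25, 29, 34, 37, 40]:

lo=0, hi=10, mid=5, arr[mid]=16 -> 16 < 38, search right half
lo=6, hi=10, mid=8, arr[mid]=34 -> 34 < 38, search right half
lo=9, hi=10, mid=9, arr[mid]=37 -> 37 < 38, search right half
lo=10, hi=10, mid=10, arr[mid]=40 -> 40 > 38, search left half
lo=10 > hi=9, target 38 not found

Binary search determines that 38 is not in the array after 4 comparisons. The search space was exhausted without finding the target.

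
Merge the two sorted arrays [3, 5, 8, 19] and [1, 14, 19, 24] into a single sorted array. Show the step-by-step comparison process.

Merging process:

Compare 3 vs 1: take 1 from right. Merged: [1]
Compare 3 vs 14: take 3 from left. Merged: [1, 3]
Compare 5 vs 14: take 5 from left. Merged: [1, 3, 5]
Compare 8 vs 14: take 8 from left. Merged: [1, 3, 5, 8]
Compare 19 vs 14: take 14 from right. Merged: [1, 3, 5, 8, 14]
Compare 19 vs 19: take 19 from left. Merged: [1, 3, 5, 8, 14, 19]
Append remaining from right: [19, 24]. Merged: [1, 3, 5, 8, 14, 19, 19, 24]

Final merged array: [1, 3, 5, 8, 14, 19, 19, 24]
Total comparisons: 6

The merged array is [1, 3, 5, 8, 14, 19, 19, 24], requiring 6 comparisons. The merge step runs in O(n) time where n is the total number of elements.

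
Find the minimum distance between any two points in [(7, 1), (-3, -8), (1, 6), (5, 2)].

Computing all pairwise distances among 4 points:

d((7, 1), (-3, -8)) = 13.4536
d((7, 1), (1, 6)) = 7.8102
d((7, 1), (5, 2)) = 2.2361 <-- minimum
d((-3, -8), (1, 6)) = 14.5602
d((-3, -8), (5, 2)) = 12.8062
d((1, 6), (5, 2)) = 5.6569

Closest pair: (7, 1) and (5, 2) with distance 2.2361

The closest pair is (7, 1) and (5, 2) with Euclidean distance 2.2361. For 4 points, brute-force pairwise comparison is shown above. For large n, the divide-and-conquer algorithm (sort by x, recurse on halves, check the dividing strip) achieves O(n log n).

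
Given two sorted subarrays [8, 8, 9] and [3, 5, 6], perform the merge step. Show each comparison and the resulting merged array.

Merging process:

Compare 8 vs 3: take 3 from right. Merged: [3]
Compare 8 vs 5: take 5 from right. Merged: [3, 5]
Compare 8 vs 6: take 6 from right. Merged: [3, 5, 6]
Append remaining from left: [8, 8, 9]. Merged: [3, 5, 6, 8, 8, 9]

Final merged array: [3, 5, 6, 8, 8, 9]
Total comparisons: 3

The merged array is [3, 5, 6, 8, 8, 9], requiring 3 comparisons. The merge step runs in O(n) time where n is the total number of elements.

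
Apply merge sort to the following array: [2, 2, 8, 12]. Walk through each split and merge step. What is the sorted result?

Merge sort trace:

Split: [2, 2, 8, 12] -> [2, 2] and [8, 12]
  Split: [2, 2] -> [2] and [2]
  Merge: [2] + [2] -> [2, 2]
  Split: [8, 12] -> [8] and [12]
  Merge: [8] + [12] -> [8, 12]
Merge: [2, 2] + [8, 12] -> [2, 2, 8, 12]

Final sorted array: [2, 2, 8, 12]

The merge sort proceeds by recursively splitting the array and merging sorted halves.
After all merges, the sorted array is [2, 2, 8, 12].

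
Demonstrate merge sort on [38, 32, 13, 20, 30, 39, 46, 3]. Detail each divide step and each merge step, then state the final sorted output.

Merge sort trace:

Split: [38, 32, 13, 20, 30, 39, 46, 3] -> [38, 32, 13, 20] and [30, 39, 46, 3]
  Split: [38, 32, 13, 20] -> [38, 32] and [13, 20]
    Split: [38, 32] -> [38] and [32]
    Merge: [38] + [32] -> [32, 38]
    Split: [13, 20] -> [13] and [20]
    Merge: [13] + [20] -> [13, 20]
  Merge: [32, 38] + [13, 20] -> [13, 20, 32, 38]
  Split: [30, 39, 46, 3] -> [30, 39] and [46, 3]
    Split: [30, 39] -> [30] and [39]
    Merge: [30] + [39] -> [30, 39]
    Split: [46, 3] -> [46] and [3]
    Merge: [46] + [3] -> [3, 46]
  Merge: [30, 39] + [3, 46] -> [3, 30, 39, 46]
Merge: [13, 20, 32, 38] + [3, 30, 39, 46] -> [3, 13, 20, 30, 32, 38, 39, 46]

Final sorted array: [3, 13, 20, 30, 32, 38, 39, 46]

The merge sort proceeds by recursively splitting the array and merging sorted halves.
After all merges, the sorted array is [3, 13, 20, 30, 32, 38, 39, 46].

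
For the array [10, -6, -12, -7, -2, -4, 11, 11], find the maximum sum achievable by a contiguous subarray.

Using Kadane's algorithm on [10, -6, -12, -7, -2, -4, 11, 11]:

Scanning through the array:
Position 1 (value -6): max_ending_here = 4, max_so_far = 10
Position 2 (value -12): max_ending_here = -8, max_so_far = 10
Position 3 (value -7): max_ending_here = -7, max_so_far = 10
Position 4 (value -2): max_ending_here = -2, max_so_far = 10
Position 5 (value -4): max_ending_here = -4, max_so_far = 10
Position 6 (value 11): max_ending_here = 11, max_so_far = 11
Position 7 (value 11): max_ending_here = 22, max_so_far = 22

Maximum subarray: [11, 11]
Maximum sum: 22

The maximum subarray is [11, 11] with sum 22. This subarray runs from index 6 to index 7.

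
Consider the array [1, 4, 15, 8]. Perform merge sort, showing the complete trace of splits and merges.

Merge sort trace:

Split: [1, 4, 15, 8] -> [1, 4] and [15, 8]
  Split: [1, 4] -> [1] and [4]
  Merge: [1] + [4] -> [1, 4]
  Split: [15, 8] -> [15] and [8]
  Merge: [15] + [8] -> [8, 15]
Merge: [1, 4] + [8, 15] -> [1, 4, 8, 15]

Final sorted array: [1, 4, 8, 15]

The merge sort proceeds by recursively splitting the array and merging sorted halves.
After all merges, the sorted array is [1, 4, 8, 15].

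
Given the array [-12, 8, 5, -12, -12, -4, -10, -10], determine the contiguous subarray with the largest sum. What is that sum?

Using Kadane's algorithm on [-12, 8, 5, -12, -12, -4, -10, -10]:

Scanning through the array:
Position 1 (value 8): max_ending_here = 8, max_so_far = 8
Position 2 (value 5): max_ending_here = 13, max_so_far = 13
Position 3 (value -12): max_ending_here = 1, max_so_far = 13
Position 4 (value -12): max_ending_here = -11, max_so_far = 13
Position 5 (value -4): max_ending_here = -4, max_so_far = 13
Position 6 (value -10): max_ending_here = -10, max_so_far = 13
Position 7 (value -10): max_ending_here = -10, max_so_far = 13

Maximum subarray: [8, 5]
Maximum sum: 13

The maximum subarray is [8, 5] with sum 13. This subarray runs from index 1 to index 2.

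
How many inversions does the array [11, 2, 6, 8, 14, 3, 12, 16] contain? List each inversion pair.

Finding inversions in [11, 2, 6, 8, 14, 3, 12, 16]:

(0, 1): arr[0]=11 > arr[1]=2
(0, 2): arr[0]=11 > arr[2]=6
(0, 3): arr[0]=11 > arr[3]=8
(0, 5): arr[0]=11 > arr[5]=3
(2, 5): arr[2]=6 > arr[5]=3
(3, 5): arr[3]=8 > arr[5]=3
(4, 5): arr[4]=14 > arr[5]=3
(4, 6): arr[4]=14 > arr[6]=12

Total inversions: 8

The array has 8 inversion(s): (0,1), (0,2), (0,3), (0,5), (2,5), (3,5), (4,5), (4,6). Each pair (i,j) satisfies i < j and arr[i] > arr[j].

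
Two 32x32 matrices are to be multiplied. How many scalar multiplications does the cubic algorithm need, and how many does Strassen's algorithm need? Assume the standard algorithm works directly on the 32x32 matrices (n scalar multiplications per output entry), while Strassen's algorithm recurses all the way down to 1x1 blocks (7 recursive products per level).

Matrix multiplication for 32x32 matrices:

Standard algorithm: 32^3 = 32768 multiplications
Strassen's algorithm: 7^(log2(32)) = 7^5 = 16807 multiplications
Savings: 32768 - 16807 = 15961 multiplications

Standard: 32768 multiplications (32^3). Strassen: 16807 multiplications (7^5). Strassen reduces 8 recursive multiplications to 7 at each level.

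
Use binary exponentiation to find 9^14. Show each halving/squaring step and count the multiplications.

Computing 9^14 by squaring (build up from 9^1; each line after the first costs one multiplication):

9^1 = 9
9^2 = (9^1)^2 = 9^2 = 81
9^3 = 9 * 9^2 = 9 * 81 = 729
9^6 = (9^3)^2 = 729^2 = 531441
9^7 = 9 * 9^6 = 9 * 531441 = 4782969
9^14 = (9^7)^2 = 4782969^2 = 22876792454961

Result: 22876792454961
Multiplications needed: 5 (5 lines after 9^1)

9^14 = 22876792454961. Using exponentiation by squaring, this requires 5 multiplications. The key idea: if the exponent is even, square the half-power; if odd, multiply by the base once.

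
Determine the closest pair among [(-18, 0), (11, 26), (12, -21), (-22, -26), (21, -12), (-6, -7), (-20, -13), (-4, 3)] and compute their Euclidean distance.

Computing all pairwise distances among 8 points:

d((-18, 0), (11, 26)) = 38.9487
d((-18, 0), (12, -21)) = 36.6197
d((-18, 0), (-22, -26)) = 26.3059
d((-18, 0), (21, -12)) = 40.8044
d((-18, 0), (-6, -7)) = 13.8924
d((-18, 0), (-20, -13)) = 13.1529
d((-18, 0), (-4, 3)) = 14.3178
d((11, 26), (12, -21)) = 47.0106
d((11, 26), (-22, -26)) = 61.5873
d((11, 26), (21, -12)) = 39.2938
d((11, 26), (-6, -7)) = 37.1214
d((11, 26), (-20, -13)) = 49.8197
d((11, 26), (-4, 3)) = 27.4591
d((12, -21), (-22, -26)) = 34.3657
d((12, -21), (21, -12)) = 12.7279
d((12, -21), (-6, -7)) = 22.8035
d((12, -21), (-20, -13)) = 32.9848
d((12, -21), (-4, 3)) = 28.8444
d((-22, -26), (21, -12)) = 45.2217
d((-22, -26), (-6, -7)) = 24.8395
d((-22, -26), (-20, -13)) = 13.1529
d((-22, -26), (-4, 3)) = 34.1321
d((21, -12), (-6, -7)) = 27.4591
d((21, -12), (-20, -13)) = 41.0122
d((21, -12), (-4, 3)) = 29.1548
d((-6, -7), (-20, -13)) = 15.2315
d((-6, -7), (-4, 3)) = 10.198 <-- minimum
d((-20, -13), (-4, 3)) = 22.6274

Closest pair: (-6, -7) and (-4, 3) with distance 10.198

The closest pair is (-6, -7) and (-4, 3) with Euclidean distance 10.198. For 8 points, brute-force pairwise comparison is shown above. For large n, the divide-and-conquer algorithm (sort by x, recurse on halves, check the dividing strip) achieves O(n log n).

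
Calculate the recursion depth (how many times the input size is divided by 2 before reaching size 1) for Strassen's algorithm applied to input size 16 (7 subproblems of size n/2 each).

For divide and conquer with division factor 2:

Problem sizes at each level:
Level 0: 16
Level 1: 8
Level 2: 4
Level 3: 2
Level 4: 1

The root is level 0 and the size-1 base case is level 4 (the tree spans levels 0 through 4, i.e. 5 levels counting the root), so the depth is the number of divisions: log_2(16) = 4

The recursion tree depth is log_2(16) = 4. At each level, the problem size is divided by 2, so it takes 4 divisions to reduce to a base case of size 1. The algorithm makes 7 recursive calls at each level.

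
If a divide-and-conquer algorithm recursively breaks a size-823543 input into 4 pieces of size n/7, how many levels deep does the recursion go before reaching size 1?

For divide and conquer with division factor 7:

Problem sizes at each level:
Level 0: 823543
Level 1: 117649
Level 2: 16807
Level 3: 2401
Level 4: 343
Level 5: 49
Level 6: 7
Level 7: 1

The root is level 0 and the size-1 base case is level 7 (the tree spans levels 0 through 7, i.e. 8 levels counting the root), so the depth is the number of divisions: log_7(823543) = 7

The recursion tree depth is log_7(823543) = 7. At each level, the problem size is divided by 7, so it takes 7 divisions to reduce to a base case of size 1. The algorithm makes 4 recursive calls at each level.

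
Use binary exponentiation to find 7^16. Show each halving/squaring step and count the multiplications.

Computing 7^16 by squaring (build up from 7^1; each line after the first costs one multiplication):

7^1 = 7
7^2 = (7^1)^2 = 7^2 = 49
7^4 = (7^2)^2 = 49^2 = 2401
7^8 = (7^4)^2 = 2401^2 = 5764801
7^16 = (7^8)^2 = 5764801^2 = 33232930569601

Result: 33232930569601
Multiplications needed: 4 (4 lines after 7^1)

7^16 = 33232930569601. Using exponentiation by squaring, this requires 4 multiplications. The key idea: if the exponent is even, square the half-power; if odd, multiply by the base once.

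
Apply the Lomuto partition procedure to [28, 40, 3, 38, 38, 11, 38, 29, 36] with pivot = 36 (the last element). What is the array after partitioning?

Lomuto partition with pivot = 36:

Initial array: [28, 40, 3, 38, 38, 11, 38, 29, 36]

arr[0]=28 <= 36: swap with position 0, array becomes [28, 40, 3, 38, 38, 11, 38, 29, 36]
arr[1]=40 > 36: no swap
arr[2]=3 <= 36: swap with position 1, array becomes [28, 3, 40, 38, 38, 11, 38, 29, 36]
arr[3]=38 > 36: no swap
arr[4]=38 > 36: no swap
arr[5]=11 <= 36: swap with position 2, array becomes [28, 3, 11, 38, 38, 40, 38, 29, 36]
arr[6]=38 > 36: no swap
arr[7]=29 <= 36: swap with position 3, array becomes [28, 3, 11, 29, 38, 40, 38, 38, 36]

Place pivot at position 4: [28, 3, 11, 29, 36, 40, 38, 38, 38]
Pivot position: 4

After partitioning with pivot 36, the array becomes [28, 3, 11, 29, 36, 40, 38, 38, 38]. The pivot is placed at index 4. All elements to the left of the pivot are <= 36, and all elements to the right are > 36.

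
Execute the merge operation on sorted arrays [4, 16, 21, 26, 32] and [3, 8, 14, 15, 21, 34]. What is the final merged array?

Merging process:

Compare 4 vs 3: take 3 from right. Merged: [3]
Compare 4 vs 8: take 4 from left. Merged: [3, 4]
Compare 16 vs 8: take 8 from right. Merged: [3, 4, 8]
Compare 16 vs 14: take 14 from right. Merged: [3, 4, 8, 14]
Compare 16 vs 15: take 15 from right. Merged: [3, 4, 8, 14, 15]
Compare 16 vs 21: take 16 from left. Merged: [3, 4, 8, 14, 15, 16]
Compare 21 vs 21: take 21 from left. Merged: [3, 4, 8, 14, 15, 16, 21]
Compare 26 vs 21: take 21 from right. Merged: [3, 4, 8, 14, 15, 16, 21, 21]
Compare 26 vs 34: take 26 from left. Merged: [3, 4, 8, 14, 15, 16, 21, 21, 26]
Compare 32 vs 34: take 32 from left. Merged: [3, 4, 8, 14, 15, 16, 21, 21, 26, 32]
Append remaining from right: [34]. Merged: [3, 4, 8, 14, 15, 16, 21, 21, 26, 32, 34]

Final merged array: [3, 4, 8, 14, 15, 16, 21, 21, 26, 32, 34]
Total comparisons: 10

The merged array is [3, 4, 8, 14, 15, 16, 21, 21, 26, 32, 34], requiring 10 comparisons. The merge step runs in O(n) time where n is the total number of elements.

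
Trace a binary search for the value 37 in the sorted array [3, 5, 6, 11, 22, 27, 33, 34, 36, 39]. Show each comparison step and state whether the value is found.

Binary search for 37 in [3, 5, 6, 11, 22, 27, 33, 34, 36, 39]:

lo=0, hi=9, mid=4, arr[mid]=22 -> 22 < 37, search right half
lo=5, hi=9, mid=7, arr[mid]=34 -> 34 < 37, search right half
lo=8, hi=9, mid=8, arr[mid]=36 -> 36 < 37, search right half
lo=9, hi=9, mid=9, arr[mid]=39 -> 39 > 37, search left half
lo=9 > hi=8, target 37 not found

Binary search determines that 37 is not in the array after 4 comparisons. The search space was exhausted without finding the target.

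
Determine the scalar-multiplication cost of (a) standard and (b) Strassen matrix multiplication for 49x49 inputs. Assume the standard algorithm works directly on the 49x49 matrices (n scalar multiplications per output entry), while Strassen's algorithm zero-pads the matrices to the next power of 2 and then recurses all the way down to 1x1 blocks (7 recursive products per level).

Matrix multiplication for 49x49 matrices:

Strassen's algorithm requires power-of-2 dimensions. Pad 49x49 to 64x64 (next power of 2).

Standard algorithm: 49^3 = 117649 multiplications
Strassen's algorithm: 7^(log2(64)) = 7^6 = 117649 multiplications
Savings: 117649 - 117649 = 0 multiplications

Standard: 117649 multiplications (49^3). Strassen: 117649 multiplications (7^6, after padding to 64x64). Strassen reduces 8 recursive multiplications to 7 at each level.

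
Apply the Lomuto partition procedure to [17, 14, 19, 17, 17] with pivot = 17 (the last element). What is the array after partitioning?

Lomuto partition with pivot = 17:

Initial array: [17, 14, 19, 17, 17]

arr[0]=17 <= 17: swap with position 0, array becomes [17, 14, 19, 17, 17]
arr[1]=14 <= 17: swap with position 1, array becomes [17, 14, 19, 17, 17]
arr[2]=19 > 17: no swap
arr[3]=17 <= 17: swap with position 2, array becomes [17, 14, 17, 19, 17]

Place pivot at position 3: [17, 14, 17, 17, 19]
Pivot position: 3

After partitioning with pivot 17, the array becomes [17, 14, 17, 17, 19]. The pivot is placed at index 3. All elements to the left of the pivot are <= 17, and all elements to the right are > 17.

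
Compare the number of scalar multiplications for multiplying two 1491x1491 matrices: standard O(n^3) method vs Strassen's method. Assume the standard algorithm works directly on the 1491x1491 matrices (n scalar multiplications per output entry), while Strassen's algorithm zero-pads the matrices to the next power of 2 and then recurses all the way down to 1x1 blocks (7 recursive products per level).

Matrix multiplication for 1491x1491 matrices:

Strassen's algorithm requires power-of-2 dimensions. Pad 1491x1491 to 2048x2048 (next power of 2).

Standard algorithm: 1491^3 = 3314613771 multiplications
Strassen's algorithm: 7^(log2(2048)) = 7^11 = 1977326743 multiplications
Savings: 3314613771 - 1977326743 = 1337287028 multiplications

Standard: 3314613771 multiplications (1491^3). Strassen: 1977326743 multiplications (7^11, after padding to 2048x2048). Strassen reduces 8 recursive multiplications to 7 at each level.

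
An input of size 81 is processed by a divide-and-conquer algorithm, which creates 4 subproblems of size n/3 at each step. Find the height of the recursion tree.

For divide and conquer with division factor 3:

Problem sizes at each level:
Level 0: 81
Level 1: 27
Level 2: 9
Level 3: 3
Level 4: 1

The root is level 0 and the size-1 base case is level 4 (the tree spans levels 0 through 4, i.e. 5 levels counting the root), so the depth is the number of divisions: log_3(81) = 4

The recursion tree depth is log_3(81) = 4. At each level, the problem size is divided by 3, so it takes 4 divisions to reduce to a base case of size 1. The algorithm makes 4 recursive calls at each level.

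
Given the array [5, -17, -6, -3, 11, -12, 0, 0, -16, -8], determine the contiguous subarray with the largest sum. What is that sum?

Using Kadane's algorithm on [5, -17, -6, -3, 11, -12, 0, 0, -16, -8]:

Scanning through the array:
Position 1 (value -17): max_ending_here = -12, max_so_far = 5
Position 2 (value -6): max_ending_here = -6, max_so_far = 5
Position 3 (value -3): max_ending_here = -3, max_so_far = 5
Position 4 (value 11): max_ending_here = 11, max_so_far = 11
Position 5 (value -12): max_ending_here = -1, max_so_far = 11
Position 6 (value 0): max_ending_here = 0, max_so_far = 11
Position 7 (value 0): max_ending_here = 0, max_so_far = 11
Position 8 (value -16): max_ending_here = -16, max_so_far = 11
Position 9 (value -8): max_ending_here = -8, max_so_far = 11

Maximum subarray: [11]
Maximum sum: 11

The maximum subarray is [11] with sum 11. This subarray runs from index 4 to index 4.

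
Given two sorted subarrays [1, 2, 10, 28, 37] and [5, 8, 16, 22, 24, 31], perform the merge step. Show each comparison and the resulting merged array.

Merging process:

Compare 1 vs 5: take 1 from left. Merged: [1]
Compare 2 vs 5: take 2 from left. Merged: [1, 2]
Compare 10 vs 5: take 5 from right. Merged: [1, 2, 5]
Compare 10 vs 8: take 8 from right. Merged: [1, 2, 5, 8]
Compare 10 vs 16: take 10 from left. Merged: [1, 2, 5, 8, 10]
Compare 28 vs 16: take 16 from right. Merged: [1, 2, 5, 8, 10, 16]
Compare 28 vs 22: take 22 from right. Merged: [1, 2, 5, 8, 10, 16, 22]
Compare 28 vs 24: take 24 from right. Merged: [1, 2, 5, 8, 10, 16, 22, 24]
Compare 28 vs 31: take 28 from left. Merged: [1, 2, 5, 8, 10, 16, 22, 24, 28]
Compare 37 vs 31: take 31 from right. Merged: [1, 2, 5, 8, 10, 16, 22, 24, 28, 31]
Append remaining from left: [37]. Merged: [1, 2, 5, 8, 10, 16, 22, 24, 28, 31, 37]

Final merged array: [1, 2, 5, 8, 10, 16, 22, 24, 28, 31, 37]
Total comparisons: 10

The merged array is [1, 2, 5, 8, 10, 16, 22, 24, 28, 31, 37], requiring 10 comparisons. The merge step runs in O(n) time where n is the total number of elements.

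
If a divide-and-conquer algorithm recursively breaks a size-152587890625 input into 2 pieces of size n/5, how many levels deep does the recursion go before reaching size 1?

For divide and conquer with division factor 5:

Problem sizes at each level:
Level 0: 152587890625
Level 1: 30517578125
Level 2: 6103515625
Level 3: 1220703125
Level 4: 244140625
Level 5: 48828125
Level 6: 9765625
Level 7: 1953125
Level 8: 390625
Level 9: 78125
Level 10: 15625
Level 11: 3125
Level 12: 625
Level 13: 125
Level 14: 25
Level 15: 5
Level 16: 1

The root is level 0 and the size-1 base case is level 16 (the tree spans levels 0 through 16, i.e. 17 levels counting the root), so the depth is the number of divisions: log_5(152587890625) = 16

The recursion tree depth is log_5(152587890625) = 16. At each level, the problem size is divided by 5, so it takes 16 divisions to reduce to a base case of size 1. The algorithm makes 2 recursive calls at each level.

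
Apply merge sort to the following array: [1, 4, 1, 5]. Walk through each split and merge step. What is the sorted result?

Merge sort trace:

Split: [1, 4, 1, 5] -> [1, 4] and [1, 5]
  Split: [1, 4] -> [1] and [4]
  Merge: [1] + [4] -> [1, 4]
  Split: [1, 5] -> [1] and [5]
  Merge: [1] + [5] -> [1, 5]
Merge: [1, 4] + [1, 5] -> [1, 1, 4, 5]

Final sorted array: [1, 1, 4, 5]

The merge sort proceeds by recursively splitting the array and merging sorted halves.
After all merges, the sorted array is [1, 1, 4, 5].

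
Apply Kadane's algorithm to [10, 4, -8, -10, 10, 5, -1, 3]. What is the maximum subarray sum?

Using Kadane's algorithm on [10, 4, -8, -10, 10, 5, -1, 3]:

Scanning through the array:
Position 1 (value 4): max_ending_here = 14, max_so_far = 14
Position 2 (value -8): max_ending_here = 6, max_so_far = 14
Position 3 (value -10): max_ending_here = -4, max_so_far = 14
Position 4 (value 10): max_ending_here = 10, max_so_far = 14
Position 5 (value 5): max_ending_here = 15, max_so_far = 15
Position 6 (value -1): max_ending_here = 14, max_so_far = 15
Position 7 (value 3): max_ending_here = 17, max_so_far = 17

Maximum subarray: [10, 5, -1, 3]
Maximum sum: 17

The maximum subarray is [10, 5, -1, 3] with sum 17. This subarray runs from index 4 to index 7.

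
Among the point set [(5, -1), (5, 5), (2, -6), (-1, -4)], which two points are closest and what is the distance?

Computing all pairwise distances among 4 points:

d((5, -1), (5, 5)) = 6.0
d((5, -1), (2, -6)) = 5.831
d((5, -1), (-1, -4)) = 6.7082
d((5, 5), (2, -6)) = 11.4018
d((5, 5), (-1, -4)) = 10.8167
d((2, -6), (-1, -4)) = 3.6056 <-- minimum

Closest pair: (2, -6) and (-1, -4) with distance 3.6056

The closest pair is (2, -6) and (-1, -4) with Euclidean distance 3.6056. For 4 points, brute-force pairwise comparison is shown above. For large n, the divide-and-conquer algorithm (sort by x, recurse on halves, check the dividing strip) achieves O(n log n).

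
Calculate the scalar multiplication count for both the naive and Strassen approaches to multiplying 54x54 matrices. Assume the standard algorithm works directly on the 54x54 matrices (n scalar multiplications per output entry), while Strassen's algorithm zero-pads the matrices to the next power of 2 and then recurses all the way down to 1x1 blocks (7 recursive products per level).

Matrix multiplication for 54x54 matrices:

Strassen's algorithm requires power-of-2 dimensions. Pad 54x54 to 64x64 (next power of 2).

Standard algorithm: 54^3 = 157464 multiplications
Strassen's algorithm: 7^(log2(64)) = 7^6 = 117649 multiplications
Savings: 157464 - 117649 = 39815 multiplications

Standard: 157464 multiplications (54^3). Strassen: 117649 multiplications (7^6, after padding to 64x64). Strassen reduces 8 recursive multiplications to 7 at each level.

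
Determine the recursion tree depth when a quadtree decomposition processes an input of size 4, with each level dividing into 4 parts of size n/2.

For divide and conquer with division factor 2:

Problem sizes at each level:
Level 0: 4
Level 1: 2
Level 2: 1

The root is level 0 and the size-1 base case is level 2 (the tree spans levels 0 through 2, i.e. 3 levels counting the root), so the depth is the number of divisions: log_2(4) = 2

The recursion tree depth is log_2(4) = 2. At each level, the problem size is divided by 2, so it takes 2 divisions to reduce to a base case of size 1. The algorithm makes 4 recursive calls at each level.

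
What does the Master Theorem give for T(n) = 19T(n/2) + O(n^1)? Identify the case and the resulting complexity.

Master Theorem for T(n) = 19T(n/2) + O(n^1):

a = 19, b = 2, c = 1
log_b(a) = log_2(19) = 4.2479

Case 1: c = 1 < log_2(19) = 4.2479
T(n) = O(n^(log_2 19))

For T(n) = 19T(n/2) + O(n^1): log_2(19) = 4.2479. This is Case 1 of the Master Theorem (c < log_b(a), work dominated by leaves), giving O(n^(log_2 19)).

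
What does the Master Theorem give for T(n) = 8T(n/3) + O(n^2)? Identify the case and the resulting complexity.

Master Theorem for T(n) = 8T(n/3) + O(n^2):

a = 8, b = 3, c = 2
log_b(a) = log_3(8) = 1.8928

Case 3: c = 2 > log_3(8) = 1.8928
T(n) = O(n^2) = O(n^2)

For T(n) = 8T(n/3) + O(n^2): log_3(8) = 1.8928. This is Case 3 of the Master Theorem (c > log_b(a), work dominated by root), giving O(n^2).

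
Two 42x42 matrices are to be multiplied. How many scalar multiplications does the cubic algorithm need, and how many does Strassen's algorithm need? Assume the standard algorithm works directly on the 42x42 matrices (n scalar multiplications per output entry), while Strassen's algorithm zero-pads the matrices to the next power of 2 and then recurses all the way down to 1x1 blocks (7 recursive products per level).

Matrix multiplication for 42x42 matrices:

Strassen's algorithm requires power-of-2 dimensions. Pad 42x42 to 64x64 (next power of 2).

Standard algorithm: 42^3 = 74088 multiplications
Strassen's algorithm: 7^(log2(64)) = 7^6 = 117649 multiplications
Difference: 74088 - 117649 = -43561 (Strassen uses MORE here due to padding overhead — for small or just-over-power-of-2 n, padding can outweigh the per-level savings)

Standard: 74088 multiplications (42^3). Strassen: 117649 multiplications (7^6, after padding to 64x64). Strassen reduces 8 recursive multiplications to 7 at each level.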